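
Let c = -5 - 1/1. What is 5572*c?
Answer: -33432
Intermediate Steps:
c = -6 (c = -5 - 1*1 = -5 - 1 = -6)
5572*c = 5572*(-6) = -33432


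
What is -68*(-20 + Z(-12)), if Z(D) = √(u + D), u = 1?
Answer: 1360 - 68*I*√11 ≈ 1360.0 - 225.53*I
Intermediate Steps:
Z(D) = √(1 + D)
-68*(-20 + Z(-12)) = -68*(-20 + √(1 - 12)) = -68*(-20 + √(-11)) = -68*(-20 + I*√11) = 1360 - 68*I*√11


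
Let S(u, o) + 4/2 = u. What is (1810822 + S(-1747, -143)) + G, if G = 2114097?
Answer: 3923170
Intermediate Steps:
S(u, o) = -2 + u
(1810822 + S(-1747, -143)) + G = (1810822 + (-2 - 1747)) + 2114097 = (1810822 - 1749) + 2114097 = 1809073 + 2114097 = 3923170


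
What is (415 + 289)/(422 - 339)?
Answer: 704/83 ≈ 8.4819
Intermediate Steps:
(415 + 289)/(422 - 339) = 704/83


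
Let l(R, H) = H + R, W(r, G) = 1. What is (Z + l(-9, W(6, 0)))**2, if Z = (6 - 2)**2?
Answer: 64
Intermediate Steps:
Z = 16 (Z = 4**2 = 16)
(Z + l(-9, W(6, 0)))**2 = (16 + (1 - 9))**2 = (16 - 8)**2 = 8**2 = 64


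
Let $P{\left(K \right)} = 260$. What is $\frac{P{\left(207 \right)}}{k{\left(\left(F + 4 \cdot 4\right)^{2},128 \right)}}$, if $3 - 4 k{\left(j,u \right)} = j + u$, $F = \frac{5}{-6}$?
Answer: $- \frac{37440}{12781} \approx -2.9293$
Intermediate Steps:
$F = - \frac{5}{6}$ ($F = 5 \left(- \frac{1}{6}\right) = - \frac{5}{6} \approx -0.83333$)
$k{\left(j,u \right)} = \frac{3}{4} - \frac{j}{4} - \frac{u}{4}$ ($k{\left(j,u \right)} = \frac{3}{4} - \frac{j + u}{4} = \frac{3}{4} - \left(\frac{j}{4} + \frac{u}{4}\right) = \frac{3}{4} - \frac{j}{4} - \frac{u}{4}$)
$\frac{P{\left(207 \right)}}{k{\left(\left(F + 4 \cdot 4\right)^{2},128 \right)}} = \frac{260}{\frac{3}{4} - \frac{\left(- \frac{5}{6} + 4 \cdot 4\right)^{2}}{4} - 32} = \frac{260}{\frac{3}{4} - \frac{\left(- \frac{5}{6} + 16\right)^{2}}{4} - 32} = \frac{260}{\frac{3}{4} - \frac{\left(\frac{91}{6}\right)^{2}}{4} - 32} = \frac{260}{\frac{3}{4} - \frac{8281}{144} - 32} = \frac{260}{- \frac{12781}{144}} = 260 \left(- \frac{144}{12781}\right) = - \frac{37440}{12781}$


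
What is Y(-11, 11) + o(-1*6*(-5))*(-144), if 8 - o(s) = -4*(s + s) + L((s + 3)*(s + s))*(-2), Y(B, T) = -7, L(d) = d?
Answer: -605959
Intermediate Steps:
o(s) = 8 + 8*s + 4*s*(3 + s) (o(s) = 8 - (-4*(s + s) + ((s + 3)*(s + s))*(-2)) = 8 - (-8*s + ((3 + s)*(2*s))*(-2)) = 8 - (-8*s + (2*s*(3 + s))*(-2)) = 8 - (-8*s - 4*s*(3 + s)) = 8 + (8*s + 4*s*(3 + s)) = 8 + 8*s + 4*s*(3 + s))
Y(-11, 11) + o(-1*6*(-5))*(-144) = -7 + (8 + 4*(-1*6*(-5))² + 20*(-1*6*(-5)))*(-144) = -7 + (8 + 4*(-6*(-5))² + 20*(-6*(-5)))*(-144) = -7 + (8 + 4*30² + 20*30)*(-144) = -7 + (8 + 4*900 + 600)*(-144) = -7 + (8 + 3600 + 600)*(-144) = -7 + 4208*(-144) = -7 - 605952 = -605959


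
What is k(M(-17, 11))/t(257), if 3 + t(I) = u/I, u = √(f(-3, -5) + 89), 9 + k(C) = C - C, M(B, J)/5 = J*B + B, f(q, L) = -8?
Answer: 771/254 ≈ 3.0354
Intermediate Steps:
M(B, J) = 5*B + 5*B*J (M(B, J) = 5*(J*B + B) = 5*(B*J + B) = 5*(B + B*J) = 5*B + 5*B*J)
k(C) = -9 (k(C) = -9 + (C - C) = -9 + 0 = -9)
u = 9 (u = √(-8 + 89) = √81 = 9)
t(I) = -3 + 9/I
k(M(-17, 11))/t(257) = -9/(-3 + 9/257) = -9/(-762/257) = -9*(-257/762) = 771/254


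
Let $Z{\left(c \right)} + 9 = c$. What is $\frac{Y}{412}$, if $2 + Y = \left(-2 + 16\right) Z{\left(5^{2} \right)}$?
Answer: $\frac{111}{206} \approx 0.53883$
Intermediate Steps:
$Z{\left(c \right)} = -9 + c$
$Y = 222$ ($Y = -2 + \left(-2 + 16\right) \left(-9 + 5^{2}\right) = -2 + 14 \left(-9 + 25\right) = -2 + 14 \cdot 16 = -2 + 224 = 222$)
$\frac{Y}{412} = \frac{222}{412} = 222 \cdot \frac{1}{412} = \frac{111}{206}$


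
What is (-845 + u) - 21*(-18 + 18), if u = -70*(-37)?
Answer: 1745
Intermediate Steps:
u = 2590
(-845 + u) - 21*(-18 + 18) = (-845 + 2590) - 21*(-18 + 18) = 1745 - 21*0 = 1745 + 0 = 1745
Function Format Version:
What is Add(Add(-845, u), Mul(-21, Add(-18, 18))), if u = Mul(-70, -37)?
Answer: 1745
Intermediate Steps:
u = 2590
Add(Add(-845, u), Mul(-21, Add(-18, 18))) = Add(Add(-845, 2590), Mul(-21, Add(-18, 18))) = Add(1745, Mul(-21, 0)) = Add(1745, 0) = 1745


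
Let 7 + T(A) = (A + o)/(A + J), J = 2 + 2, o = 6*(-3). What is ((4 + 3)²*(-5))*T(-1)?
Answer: 9800/3 ≈ 3266.7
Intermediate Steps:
o = -18
J = 4
T(A) = -7 + (-18 + A)/(4 + A) (T(A) = -7 + (A - 18)/(A + 4) = -7 + (-18 + A)/(4 + A))
((4 + 3)²*(-5))*T(-1) = ((4 + 3)²*(-5))*(2*(-23 - 3*(-1))/(4 - 1)) = (7²*(-5))*(2*(-23 + 3)/3) = (49*(-5))*(2*(⅓)*(-20)) = -245*(-40/3) = 9800/3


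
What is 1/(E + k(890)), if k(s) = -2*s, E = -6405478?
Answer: -1/6407258 ≈ -1.5607e-7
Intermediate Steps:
1/(E + k(890)) = 1/(-6405478 - 2*890) = 1/(-6405478 - 1780) = 1/(-6407258) = -1/6407258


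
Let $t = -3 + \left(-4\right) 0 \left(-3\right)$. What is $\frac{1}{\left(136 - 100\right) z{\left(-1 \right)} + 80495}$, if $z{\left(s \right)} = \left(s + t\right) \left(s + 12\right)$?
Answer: $\frac{1}{78911} \approx 1.2673 \cdot 10^{-5}$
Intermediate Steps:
$t = -3$ ($t = -3 + 0 \left(-3\right) = -3 + 0 = -3$)
$z{\left(s \right)} = \left(-3 + s\right) \left(12 + s\right)$ ($z{\left(s \right)} = \left(s - 3\right) \left(s + 12\right) = \left(-3 + s\right) \left(12 + s\right)$)
$\frac{1}{\left(136 - 100\right) z{\left(-1 \right)} + 80495} = \frac{1}{\left(136 - 100\right) \left(-36 + \left(-1\right)^{2} + 9 \left(-1\right)\right) + 80495} = \frac{1}{36 \left(-36 + 1 - 9\right) + 80495} = \frac{1}{36 \left(-44\right) + 80495} = \frac{1}{-1584 + 80495} = \frac{1}{78911}$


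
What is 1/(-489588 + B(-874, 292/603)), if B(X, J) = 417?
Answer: -1/489171 ≈ -2.0443e-6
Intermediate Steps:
1/(-489588 + B(-874, 292/603)) = 1/(-489588 + 417) = 1/(-489171) = -1/489171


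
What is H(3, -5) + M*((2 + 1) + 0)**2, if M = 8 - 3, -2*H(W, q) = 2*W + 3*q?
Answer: 99/2 ≈ 49.500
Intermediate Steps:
H(W, q) = -W - 3*q/2 (H(W, q) = -(2*W + 3*q)/2 = -W - 3*q/2)
M = 5
H(3, -5) + M*((2 + 1) + 0)**2 = (-1*3 - 3/2*(-5)) + 5*((2 + 1) + 0)**2 = (-3 + 15/2) + 5*(3 + 0)**2 = 9/2 + 5*3**2 = 9/2 + 5*9 = 9/2 + 45 = 99/2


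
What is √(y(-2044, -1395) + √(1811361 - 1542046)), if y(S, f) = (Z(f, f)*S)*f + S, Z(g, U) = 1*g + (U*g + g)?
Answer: √(5540901412256 + √269315) ≈ 2.3539e+6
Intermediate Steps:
Z(g, U) = 2*g + U*g (Z(g, U) = g + (g + U*g) = 2*g + U*g)
y(S, f) = S + S*f²*(2 + f) (y(S, f) = ((f*(2 + f))*S)*f + S = (S*f*(2 + f))*f + S = S*f²*(2 + f) + S = S + S*f²*(2 + f))
√(y(-2044, -1395) + √(1811361 - 1542046)) = √(-2044*(1 + (-1395)²*(2 - 1395)) + √(1811361 - 1542046)) = √(-2044*(1 + 1946025*(-1393)) + √269315) = √(-2044*(1 - 2710812825) + √269315) = √(-2044*(-2710812824) + √269315) = √(5540901412256 + √269315)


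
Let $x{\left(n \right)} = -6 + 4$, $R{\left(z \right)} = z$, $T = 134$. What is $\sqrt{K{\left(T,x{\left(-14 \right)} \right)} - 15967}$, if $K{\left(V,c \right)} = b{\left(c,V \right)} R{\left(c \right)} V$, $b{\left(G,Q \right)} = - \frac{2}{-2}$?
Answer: $i \sqrt{16235} \approx 127.42 i$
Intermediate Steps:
$b{\left(G,Q \right)} = 1$ ($b{\left(G,Q \right)} = \left(-2\right) \left(- \frac{1}{2}\right) = 1$)
$x{\left(n \right)} = -2$
$K{\left(V,c \right)} = V c$ ($K{\left(V,c \right)} = 1 c V = c V = V c$)
$\sqrt{K{\left(T,x{\left(-14 \right)} \right)} - 15967} = \sqrt{134 \left(-2\right) - 15967} = \sqrt{-268 - 15967} = \sqrt{-16235} = i \sqrt{16235}$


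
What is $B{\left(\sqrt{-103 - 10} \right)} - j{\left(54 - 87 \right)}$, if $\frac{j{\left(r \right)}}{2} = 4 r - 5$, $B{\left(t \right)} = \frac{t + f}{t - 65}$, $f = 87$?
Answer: $\frac{591535}{2169} - \frac{76 i \sqrt{113}}{2169} \approx 272.72 - 0.37247 i$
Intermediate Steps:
$B{\left(t \right)} = \frac{87 + t}{-65 + t}$ ($B{\left(t \right)} = \frac{t + 87}{t - 65} = \frac{87 + t}{-65 + t}$)
$j{\left(r \right)} = -10 + 8 r$ ($j{\left(r \right)} = 2 \left(4 r - 5\right) = 2 \left(-5 + 4 r\right) = -10 + 8 r$)
$B{\left(\sqrt{-103 - 10} \right)} - j{\left(54 - 87 \right)} = \frac{87 + \sqrt{-103 - 10}}{-65 + \sqrt{-103 - 10}} - \left(-10 + 8 \left(54 - 87\right)\right) = \frac{87 + \sqrt{-113}}{-65 + \sqrt{-113}} - \left(-10 + 8 \left(-33\right)\right) = \frac{87 + i \sqrt{113}}{-65 + i \sqrt{113}} - \left(-10 - 264\right) = \frac{87 + i \sqrt{113}}{-65 + i \sqrt{113}} - -274 = \frac{87 + i \sqrt{113}}{-65 + i \sqrt{113}} + 274 = 274 + \frac{87 + i \sqrt{113}}{-65 + i \sqrt{113}}$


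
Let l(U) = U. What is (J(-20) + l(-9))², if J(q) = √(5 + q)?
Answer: (9 - I*√15)² ≈ 66.0 - 69.714*I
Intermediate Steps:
(J(-20) + l(-9))² = (√(5 - 20) - 9)² = (√(-15) - 9)² = (I*√15 - 9)² = (-9 + I*√15)²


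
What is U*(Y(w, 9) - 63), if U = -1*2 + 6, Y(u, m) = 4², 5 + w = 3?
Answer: -188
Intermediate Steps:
w = -2 (w = -5 + 3 = -2)
Y(u, m) = 16
U = 4 (U = -2 + 6 = 4)
U*(Y(w, 9) - 63) = 4*(16 - 63) = 4*(-47) = -188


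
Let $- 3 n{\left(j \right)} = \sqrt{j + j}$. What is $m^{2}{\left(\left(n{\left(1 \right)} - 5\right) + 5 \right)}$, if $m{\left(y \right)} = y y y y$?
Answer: $\frac{16}{6561} \approx 0.0024387$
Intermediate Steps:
$n{\left(j \right)} = - \frac{\sqrt{2} \sqrt{j}}{3}$ ($n{\left(j \right)} = - \frac{\sqrt{j + j}}{3} = - \frac{\sqrt{2 j}}{3} = - \frac{\sqrt{2} \sqrt{j}}{3}$)
$m{\left(y \right)} = y^{4}$ ($m{\left(y \right)} = y^{2} y y = y^{3} y = y^{4}$)
$m^{2}{\left(\left(n{\left(1 \right)} - 5\right) + 5 \right)} = \left(\left(\left(- \frac{\sqrt{2} \sqrt{1}}{3} - 5\right) + 5\right)^{4}\right)^{2} = \left(\left(\left(\left(- \frac{1}{3}\right) \sqrt{2} \cdot 1 - 5\right) + 5\right)^{4}\right)^{2} = \left(\left(\left(- \frac{\sqrt{2}}{3} - 5\right) + 5\right)^{4}\right)^{2} = \left(\left(\left(-5 - \frac{\sqrt{2}}{3}\right) + 5\right)^{4}\right)^{2} = \left(\left(- \frac{\sqrt{2}}{3}\right)^{4}\right)^{2} = \left(\frac{4}{81}\right)^{2} = \frac{16}{6561}$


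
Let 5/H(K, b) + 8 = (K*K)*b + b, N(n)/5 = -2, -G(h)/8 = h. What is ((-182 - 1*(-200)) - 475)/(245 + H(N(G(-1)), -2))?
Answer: -19194/10289 ≈ -1.8655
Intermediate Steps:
G(h) = -8*h
N(n) = -10 (N(n) = 5*(-2) = -10)
H(K, b) = 5/(-8 + b + b*K²) (H(K, b) = 5/(-8 + ((K*K)*b + b)) = 5/(-8 + (K²*b + b)) = 5/(-8 + (b*K² + b)) = 5/(-8 + (b + b*K²)) = 5/(-8 + b + b*K²))
((-182 - 1*(-200)) - 475)/(245 + H(N(G(-1)), -2)) = ((-182 - 1*(-200)) - 475)/(245 + 5/(-8 - 2 - 2*(-10)²)) = ((-182 + 200) - 475)/(245 + 5/(-8 - 2 - 2*100)) = (18 - 475)/(245 + 5/(-8 - 2 - 200)) = -457/(245 + 5/(-210)) = -457/(245 + 5*(-1/210)) = -457/(245 - 1/42) = -457/10289/42 = -457*42/10289 = -19194/10289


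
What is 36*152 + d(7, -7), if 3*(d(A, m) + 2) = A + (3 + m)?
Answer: 5471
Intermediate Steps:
d(A, m) = -1 + A/3 + m/3 (d(A, m) = -2 + (A + (3 + m))/3 = -2 + (3 + A + m)/3 = -2 + (1 + A/3 + m/3) = -1 + A/3 + m/3)
36*152 + d(7, -7) = 36*152 + (-1 + (⅓)*7 + (⅓)*(-7)) = 5472 + (-1 + 7/3 - 7/3) = 5472 - 1 = 5471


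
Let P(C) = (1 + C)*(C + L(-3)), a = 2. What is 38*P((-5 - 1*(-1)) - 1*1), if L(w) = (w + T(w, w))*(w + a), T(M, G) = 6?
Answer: 1216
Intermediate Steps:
L(w) = (2 + w)*(6 + w) (L(w) = (w + 6)*(w + 2) = (6 + w)*(2 + w) = (2 + w)*(6 + w))
P(C) = (1 + C)*(-3 + C) (P(C) = (1 + C)*(C + (12 + (-3)² + 8*(-3))) = (1 + C)*(C + (12 + 9 - 24)) = (1 + C)*(C - 3) = (1 + C)*(-3 + C))
38*P((-5 - 1*(-1)) - 1*1) = 38*(-3 + ((-5 - 1*(-1)) - 1*1)² - 2*((-5 - 1*(-1)) - 1*1)) = 38*(-3 + ((-5 + 1) - 1)² - 2*((-5 + 1) - 1)) = 38*(-3 + (-4 - 1)² - 2*(-4 - 1)) = 38*(-3 + (-5)² - 2*(-5)) = 38*(-3 + 25 + 10) = 38*32 = 1216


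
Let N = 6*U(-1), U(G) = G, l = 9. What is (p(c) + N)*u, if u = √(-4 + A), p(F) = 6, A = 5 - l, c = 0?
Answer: 0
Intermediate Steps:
A = -4 (A = 5 - 1*9 = 5 - 9 = -4)
N = -6 (N = 6*(-1) = -6)
u = 2*I*√2 (u = √(-4 - 4) = √(-8) = 2*I*√2 ≈ 2.8284*I)
(p(c) + N)*u = (6 - 6)*(2*I*√2) = 0*(2*I*√2) = 0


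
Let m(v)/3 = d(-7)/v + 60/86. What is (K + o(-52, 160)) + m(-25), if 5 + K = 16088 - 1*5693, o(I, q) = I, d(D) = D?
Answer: 11116503/1075 ≈ 10341.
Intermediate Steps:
m(v) = 90/43 - 21/v (m(v) = 3*(-7/v + 60/86) = 3*(-7/v + 60*(1/86)) = 3*(-7/v + 30/43) = 3*(30/43 - 7/v) = 90/43 - 21/v)
K = 10390 (K = -5 + (16088 - 1*5693) = -5 + (16088 - 5693) = -5 + 10395 = 10390)
(K + o(-52, 160)) + m(-25) = (10390 - 52) + (90/43 - 21/(-25)) = 10338 + (90/43 - 21*(-1/25)) = 10338 + (90/43 + 21/25) = 10338 + 3153/1075 = 11116503/1075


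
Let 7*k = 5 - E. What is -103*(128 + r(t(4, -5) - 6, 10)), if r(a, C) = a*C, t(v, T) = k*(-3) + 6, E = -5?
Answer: -61388/7 ≈ -8769.7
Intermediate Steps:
k = 10/7 (k = (5 - 1*(-5))/7 = (5 + 5)/7 = (⅐)*10 = 10/7 ≈ 1.4286)
t(v, T) = 12/7 (t(v, T) = (10/7)*(-3) + 6 = -30/7 + 6 = 12/7)
r(a, C) = C*a
-103*(128 + r(t(4, -5) - 6, 10)) = -103*(128 + 10*(12/7 - 6)) = -103*(128 + 10*(-30/7)) = -103*(128 - 300/7) = -103*596/7 = -61388/7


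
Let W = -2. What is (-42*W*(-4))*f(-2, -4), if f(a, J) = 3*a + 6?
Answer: 0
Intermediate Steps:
f(a, J) = 6 + 3*a
(-42*W*(-4))*f(-2, -4) = (-(-84)*(-4))*(6 + 3*(-2)) = (-42*8)*(6 - 6) = -336*0 = 0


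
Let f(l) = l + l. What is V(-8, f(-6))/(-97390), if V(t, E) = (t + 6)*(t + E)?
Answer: -4/9739 ≈ -0.00041072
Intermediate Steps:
f(l) = 2*l
V(t, E) = (6 + t)*(E + t)
V(-8, f(-6))/(-97390) = ((-8)² + 6*(2*(-6)) + 6*(-8) + (2*(-6))*(-8))/(-97390) = (64 + 6*(-12) - 48 - 12*(-8))*(-1/97390) = (64 - 72 - 48 + 96)*(-1/97390) = 40*(-1/97390) = -4/9739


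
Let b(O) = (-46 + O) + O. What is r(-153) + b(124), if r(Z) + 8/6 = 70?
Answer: 812/3 ≈ 270.67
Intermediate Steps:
b(O) = -46 + 2*O
r(Z) = 206/3 (r(Z) = -4/3 + 70 = 206/3)
r(-153) + b(124) = 206/3 + (-46 + 2*124) = 206/3 + (-46 + 248) = 206/3 + 202 = 812/3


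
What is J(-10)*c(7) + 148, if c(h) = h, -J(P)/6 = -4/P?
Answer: 656/5 ≈ 131.20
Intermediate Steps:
J(P) = 24/P (J(P) = -(-24)/P = 24/P)
J(-10)*c(7) + 148 = (24/(-10))*7 + 148 = (24*(-1/10))*7 + 148 = -12/5*7 + 148 = -84/5 + 148 = 656/5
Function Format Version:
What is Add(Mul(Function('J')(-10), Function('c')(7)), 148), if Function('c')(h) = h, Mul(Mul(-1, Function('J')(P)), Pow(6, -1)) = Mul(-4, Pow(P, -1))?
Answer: Rational(656, 5) ≈ 131.20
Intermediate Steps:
Function('J')(P) = Mul(24, Pow(P, -1)) (Function('J')(P) = Mul(-6, Mul(-4, Pow(P, -1))) = Mul(24, Pow(P, -1)))
Add(Mul(Function('J')(-10), Function('c')(7)), 148) = Add(Mul(Mul(24, Pow(-10, -1)), 7), 148) = Add(Mul(Mul(24, Rational(-1, 10)), 7), 148) = Add(Mul(Rational(-12, 5), 7), 148) = Add(Rational(-84, 5), 148) = Rational(656, 5)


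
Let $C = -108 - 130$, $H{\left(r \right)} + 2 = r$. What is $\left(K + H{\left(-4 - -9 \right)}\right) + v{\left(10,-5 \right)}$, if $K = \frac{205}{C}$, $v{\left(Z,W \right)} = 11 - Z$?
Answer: $\frac{747}{238} \approx 3.1387$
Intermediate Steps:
$H{\left(r \right)} = -2 + r$
$C = -238$ ($C = -108 - 130 = -238$)
$K = - \frac{205}{238}$ ($K = \frac{205}{-238} = 205 \left(- \frac{1}{238}\right) = - \frac{205}{238} \approx -0.86134$)
$\left(K + H{\left(-4 - -9 \right)}\right) + v{\left(10,-5 \right)} = \left(- \frac{205}{238} - -3\right) + \left(11 - 10\right) = \left(- \frac{205}{238} + \left(-2 + \left(-4 + 9\right)\right)\right) + \left(11 - 10\right) = \left(- \frac{205}{238} + \left(-2 + 5\right)\right) + 1 = \left(- \frac{205}{238} + 3\right) + 1 = \frac{509}{238} + 1 = \frac{747}{238}$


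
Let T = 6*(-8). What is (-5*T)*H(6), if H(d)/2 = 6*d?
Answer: 17280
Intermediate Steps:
H(d) = 12*d (H(d) = 2*(6*d) = 12*d)
T = -48
(-5*T)*H(6) = (-5*(-48))*(12*6) = 240*72 = 17280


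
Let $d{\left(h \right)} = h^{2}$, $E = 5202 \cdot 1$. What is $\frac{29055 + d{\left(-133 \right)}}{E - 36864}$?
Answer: $- \frac{23372}{15831} \approx -1.4763$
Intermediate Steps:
$E = 5202$
$\frac{29055 + d{\left(-133 \right)}}{E - 36864} = \frac{29055 + \left(-133\right)^{2}}{5202 - 36864} = \frac{29055 + 17689}{-31662} = 46744 \left(- \frac{1}{31662}\right) = - \frac{23372}{15831}$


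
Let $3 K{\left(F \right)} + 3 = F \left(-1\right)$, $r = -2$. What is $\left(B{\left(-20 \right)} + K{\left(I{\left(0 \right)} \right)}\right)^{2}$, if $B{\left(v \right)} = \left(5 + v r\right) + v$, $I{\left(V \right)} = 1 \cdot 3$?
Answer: $529$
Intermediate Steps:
$I{\left(V \right)} = 3$
$B{\left(v \right)} = 5 - v$ ($B{\left(v \right)} = \left(5 + v \left(-2\right)\right) + v = \left(5 - 2 v\right) + v = 5 - v$)
$K{\left(F \right)} = -1 - \frac{F}{3}$ ($K{\left(F \right)} = -1 + \frac{F \left(-1\right)}{3} = -1 + \frac{\left(-1\right) F}{3} = -1 - \frac{F}{3}$)
$\left(B{\left(-20 \right)} + K{\left(I{\left(0 \right)} \right)}\right)^{2} = \left(\left(5 - -20\right) - 2\right)^{2} = \left(\left(5 + 20\right) - 2\right)^{2} = \left(25 - 2\right)^{2} = 23^{2} = 529$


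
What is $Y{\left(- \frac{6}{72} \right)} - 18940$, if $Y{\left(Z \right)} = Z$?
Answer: $- \frac{227281}{12} \approx -18940.0$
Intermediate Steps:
$Y{\left(- \frac{6}{72} \right)} - 18940 = - \frac{6}{72} - 18940 = \left(-6\right) \frac{1}{72} - 18940 = - \frac{1}{12} - 18940 = - \frac{227281}{12}$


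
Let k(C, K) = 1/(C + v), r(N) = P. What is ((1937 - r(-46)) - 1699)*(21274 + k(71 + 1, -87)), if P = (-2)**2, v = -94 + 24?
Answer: 4978233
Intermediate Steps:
v = -70
P = 4
r(N) = 4
k(C, K) = 1/(-70 + C) (k(C, K) = 1/(C - 70) = 1/(-70 + C))
((1937 - r(-46)) - 1699)*(21274 + k(71 + 1, -87)) = ((1937 - 1*4) - 1699)*(21274 + 1/(-70 + (71 + 1))) = ((1937 - 4) - 1699)*(21274 + 1/(-70 + 72)) = (1933 - 1699)*(21274 + 1/2) = 234*(21274 + 1/2) = 234*(42549/2) = 4978233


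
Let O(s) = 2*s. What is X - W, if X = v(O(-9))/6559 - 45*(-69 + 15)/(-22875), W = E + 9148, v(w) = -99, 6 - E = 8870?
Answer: -2841916433/10002475 ≈ -284.12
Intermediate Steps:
E = -8864 (E = 6 - 1*8870 = 6 - 8870 = -8864)
W = 284 (W = -8864 + 9148 = 284)
X = -1213533/10002475 (X = -99/6559 - 45*(-69 + 15)/(-22875) = -99*1/6559 - 45*(-54)*(-1/22875) = -99/6559 + 2430*(-1/22875) = -99/6559 - 162/1525 = -1213533/10002475 ≈ -0.12132)
X - W = -1213533/10002475 - 1*284 = -1213533/10002475 - 284 = -2841916433/10002475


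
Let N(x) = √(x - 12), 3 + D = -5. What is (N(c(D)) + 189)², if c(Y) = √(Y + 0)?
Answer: (189 + √2*√(-6 + I*√2))² ≈ 35862.0 + 1321.2*I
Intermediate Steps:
D = -8 (D = -3 - 5 = -8)
c(Y) = √Y
N(x) = √(-12 + x)
(N(c(D)) + 189)² = (√(-12 + √(-8)) + 189)² = (√(-12 + 2*I*√2) + 189)² = (189 + √(-12 + 2*I*√2))²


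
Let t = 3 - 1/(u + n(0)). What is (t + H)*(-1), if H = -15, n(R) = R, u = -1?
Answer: 11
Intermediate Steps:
t = 4 (t = 3 - 1/(-1 + 0) = 3 - 1/(-1) = 3 - 1*(-1) = 3 + 1 = 4)
(t + H)*(-1) = (4 - 15)*(-1) = -11*(-1) = 11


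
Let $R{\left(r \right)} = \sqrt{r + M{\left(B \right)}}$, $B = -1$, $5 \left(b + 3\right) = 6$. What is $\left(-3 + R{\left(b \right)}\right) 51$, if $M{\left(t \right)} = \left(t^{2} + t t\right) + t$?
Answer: $-153 + \frac{102 i \sqrt{5}}{5} \approx -153.0 + 45.616 i$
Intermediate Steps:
$b = - \frac{9}{5}$ ($b = -3 + \frac{1}{5} \cdot 6 = -3 + \frac{6}{5} = - \frac{9}{5} \approx -1.8$)
$M{\left(t \right)} = t + 2 t^{2}$ ($M{\left(t \right)} = \left(t^{2} + t^{2}\right) + t = 2 t^{2} + t = t + 2 t^{2}$)
$R{\left(r \right)} = \sqrt{1 + r}$ ($R{\left(r \right)} = \sqrt{r - \left(1 + 2 \left(-1\right)\right)} = \sqrt{r - \left(1 - 2\right)} = \sqrt{r - -1} = \sqrt{r + 1} = \sqrt{1 + r}$)
$\left(-3 + R{\left(b \right)}\right) 51 = \left(-3 + \sqrt{1 - \frac{9}{5}}\right) 51 = \left(-3 + \sqrt{- \frac{4}{5}}\right) 51 = \left(-3 + \frac{2 i \sqrt{5}}{5}\right) 51 = -153 + \frac{102 i \sqrt{5}}{5}$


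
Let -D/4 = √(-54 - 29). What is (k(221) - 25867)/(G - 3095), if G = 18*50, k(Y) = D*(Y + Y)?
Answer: 25867/2195 + 1768*I*√83/2195 ≈ 11.785 + 7.3382*I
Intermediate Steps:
D = -4*I*√83 (D = -4*√(-54 - 29) = -4*I*√83 ≈ -36.442*I)
k(Y) = -8*I*Y*√83 (k(Y) = (-4*I*√83)*(Y + Y) = (-4*I*√83)*(2*Y) = -8*I*Y*√83)
G = 900
(k(221) - 25867)/(G - 3095) = (-8*I*221*√83 - 25867)/(900 - 3095) = (-1768*I*√83 - 25867)/(-2195) = (-25867 - 1768*I*√83)*(-1/2195) = 25867/2195 + 1768*I*√83/2195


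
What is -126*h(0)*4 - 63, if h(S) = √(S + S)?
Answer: -63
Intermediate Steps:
h(S) = √2*√S (h(S) = √(2*S) = √2*√S)
-126*h(0)*4 - 63 = -126*√2*√0*4 - 63 = -126*√2*0*4 - 63 = -0*4 - 63 = -126*0 - 63 = 0 - 63 = -63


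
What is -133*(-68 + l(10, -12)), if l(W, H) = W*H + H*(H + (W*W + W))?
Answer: 181412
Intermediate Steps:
l(W, H) = H*W + H*(H + W + W²) (l(W, H) = H*W + H*(H + (W² + W)) = H*W + H*(H + (W + W²)) = H*W + H*(H + W + W²))
-133*(-68 + l(10, -12)) = -133*(-68 - 12*(-12 + 10² + 2*10)) = -133*(-68 - 12*(-12 + 100 + 20)) = -133*(-68 - 12*108) = -133*(-68 - 1296) = -133*(-1364) = 181412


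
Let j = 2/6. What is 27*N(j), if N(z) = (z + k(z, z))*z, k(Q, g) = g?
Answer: 6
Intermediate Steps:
j = 1/3 (j = 2*(1/6) = 1/3 ≈ 0.33333)
N(z) = 2*z**2 (N(z) = (z + z)*z = (2*z)*z = 2*z**2)
27*N(j) = 27*(2*(1/3)**2) = 27*(2*(1/9)) = 27*(2/9) = 6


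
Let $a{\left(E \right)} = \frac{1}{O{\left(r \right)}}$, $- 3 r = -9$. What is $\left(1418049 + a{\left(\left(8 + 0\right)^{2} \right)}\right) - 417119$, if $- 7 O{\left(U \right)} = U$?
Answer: $\frac{3002783}{3} \approx 1.0009 \cdot 10^{6}$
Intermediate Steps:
$r = 3$ ($r = \left(- \frac{1}{3}\right) \left(-9\right) = 3$)
$O{\left(U \right)} = - \frac{U}{7}$
$a{\left(E \right)} = - \frac{7}{3}$ ($a{\left(E \right)} = \frac{1}{\left(- \frac{1}{7}\right) 3} = \frac{1}{- \frac{3}{7}} = - \frac{7}{3}$)
$\left(1418049 + a{\left(\left(8 + 0\right)^{2} \right)}\right) - 417119 = \left(1418049 - \frac{7}{3}\right) - 417119 = \frac{4254140}{3} - 417119 = \frac{3002783}{3}$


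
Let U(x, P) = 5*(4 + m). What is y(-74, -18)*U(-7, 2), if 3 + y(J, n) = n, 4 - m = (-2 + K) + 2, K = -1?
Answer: -945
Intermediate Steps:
m = 5 (m = 4 - ((-2 - 1) + 2) = 4 - (-3 + 2) = 4 - 1*(-1) = 4 + 1 = 5)
U(x, P) = 45 (U(x, P) = 5*(4 + 5) = 5*9 = 45)
y(J, n) = -3 + n
y(-74, -18)*U(-7, 2) = (-3 - 18)*45 = -21*45 = -945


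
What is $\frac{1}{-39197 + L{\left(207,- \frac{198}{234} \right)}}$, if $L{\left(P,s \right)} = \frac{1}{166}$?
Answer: $- \frac{166}{6506701} \approx -2.5512 \cdot 10^{-5}$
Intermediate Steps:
$L{\left(P,s \right)} = \frac{1}{166}$
$\frac{1}{-39197 + L{\left(207,- \frac{198}{234} \right)}} = \frac{1}{-39197 + \frac{1}{166}} = \frac{1}{- \frac{6506701}{166}} = - \frac{166}{6506701}$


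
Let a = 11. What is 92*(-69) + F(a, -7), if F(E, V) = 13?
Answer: -6335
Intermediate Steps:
92*(-69) + F(a, -7) = 92*(-69) + 13 = -6348 + 13 = -6335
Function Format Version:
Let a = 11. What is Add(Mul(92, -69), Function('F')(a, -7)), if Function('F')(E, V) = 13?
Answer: -6335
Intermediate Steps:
Add(Mul(92, -69), Function('F')(a, -7)) = Add(Mul(92, -69), 13) = Add(-6348, 13) = -6335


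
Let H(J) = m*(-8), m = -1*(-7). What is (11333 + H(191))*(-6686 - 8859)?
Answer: -175300965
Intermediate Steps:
m = 7
H(J) = -56 (H(J) = 7*(-8) = -56)
(11333 + H(191))*(-6686 - 8859) = (11333 - 56)*(-6686 - 8859) = 11277*(-15545) = -175300965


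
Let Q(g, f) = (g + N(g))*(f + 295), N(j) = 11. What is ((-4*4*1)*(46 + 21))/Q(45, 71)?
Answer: -67/1281 ≈ -0.052303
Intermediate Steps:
Q(g, f) = (11 + g)*(295 + f) (Q(g, f) = (g + 11)*(f + 295) = (11 + g)*(295 + f))
((-4*4*1)*(46 + 21))/Q(45, 71) = ((-4*4*1)*(46 + 21))/(3245 + 11*71 + 295*45 + 71*45) = (-16*1*67)/(3245 + 781 + 13275 + 3195) = -16*67/20496 = -1072*1/20496 = -67/1281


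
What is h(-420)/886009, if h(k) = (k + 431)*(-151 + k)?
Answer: -6281/886009 ≈ -0.0070891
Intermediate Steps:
h(k) = (-151 + k)*(431 + k) (h(k) = (431 + k)*(-151 + k) = (-151 + k)*(431 + k))
h(-420)/886009 = (-65081 + (-420)² + 280*(-420))/886009 = (-65081 + 176400 - 117600)*(1/886009) = -6281*1/886009 = -6281/886009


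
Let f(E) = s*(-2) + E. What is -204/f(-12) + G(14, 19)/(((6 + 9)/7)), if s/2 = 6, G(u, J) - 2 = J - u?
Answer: 134/15 ≈ 8.9333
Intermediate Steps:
G(u, J) = 2 + J - u (G(u, J) = 2 + (J - u) = 2 + J - u)
s = 12 (s = 2*6 = 12)
f(E) = -24 + E (f(E) = 12*(-2) + E = -24 + E)
-204/f(-12) + G(14, 19)/(((6 + 9)/7)) = -204/(-24 - 12) + (2 + 19 - 1*14)/(((6 + 9)/7)) = -204/(-36) + (2 + 19 - 14)/((15*(⅐))) = -204*(-1/36) + 7/(15/7) = 17/3 + 7*(7/15) = 17/3 + 49/15 = 134/15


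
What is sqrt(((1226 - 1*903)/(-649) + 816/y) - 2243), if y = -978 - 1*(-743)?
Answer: I*sqrt(52266377134510)/152515 ≈ 47.402*I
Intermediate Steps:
y = -235 (y = -978 + 743 = -235)
sqrt(((1226 - 1*903)/(-649) + 816/y) - 2243) = sqrt(((1226 - 1*903)/(-649) + 816/(-235)) - 2243) = sqrt(((1226 - 903)*(-1/649) + 816*(-1/235)) - 2243) = sqrt((323*(-1/649) - 816/235) - 2243) = sqrt((-323/649 - 816/235) - 2243) = sqrt(-605489/152515 - 2243) = sqrt(-342696634/152515) = I*sqrt(52266377134510)/152515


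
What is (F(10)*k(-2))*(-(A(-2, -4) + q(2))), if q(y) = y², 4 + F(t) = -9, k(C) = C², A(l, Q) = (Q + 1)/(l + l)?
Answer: 247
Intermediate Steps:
A(l, Q) = (1 + Q)/(2*l) (A(l, Q) = (1 + Q)/((2*l)) = (1 + Q)*(1/(2*l)) = (1 + Q)/(2*l))
F(t) = -13 (F(t) = -4 - 9 = -13)
(F(10)*k(-2))*(-(A(-2, -4) + q(2))) = (-13*(-2)²)*(-((½)*(1 - 4)/(-2) + 2²)) = (-13*4)*(-((½)*(-½)*(-3) + 4)) = -(-52)*(¾ + 4) = -(-52)*19/4 = -52*(-19/4) = 247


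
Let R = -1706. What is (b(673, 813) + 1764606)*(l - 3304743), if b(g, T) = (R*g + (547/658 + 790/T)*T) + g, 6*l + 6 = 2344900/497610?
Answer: -9562454882848448803/4677534 ≈ -2.0443e+12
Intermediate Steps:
l = -32038/149283 (l = -1 + (2344900/497610)/6 = -1 + (2344900*(1/497610))/6 = -1 + (⅙)*(234490/49761) = -1 + 117245/149283 = -32038/149283 ≈ -0.21461)
b(g, T) = -1705*g + T*(547/658 + 790/T) (b(g, T) = (-1706*g + (547/658 + 790/T)*T) + g = (-1706*g + T*(547/658 + 790/T)) + g = -1705*g + T*(547/658 + 790/T))
(b(673, 813) + 1764606)*(l - 3304743) = ((790 - 1705*673 + (547/658)*813) + 1764606)*(-32038/149283 - 3304743) = ((790 - 1147465 + 444711/658) + 1764606)*(-493341981307/149283) = (-754067439/658 + 1764606)*(-493341981307/149283) = (407043309/658)*(-493341981307/149283) = -9562454882848448803/4677534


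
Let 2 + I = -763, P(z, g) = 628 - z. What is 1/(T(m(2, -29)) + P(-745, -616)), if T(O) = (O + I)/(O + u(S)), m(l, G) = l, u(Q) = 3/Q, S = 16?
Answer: 5/5121 ≈ 0.00097637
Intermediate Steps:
I = -765 (I = -2 - 763 = -765)
T(O) = (-765 + O)/(3/16 + O) (T(O) = (O - 765)/(O + 3/16) = (-765 + O)/(O + 3*(1/16)) = (-765 + O)/(O + 3/16) = (-765 + O)/(3/16 + O))
1/(T(m(2, -29)) + P(-745, -616)) = 1/(16*(-765 + 2)/(3 + 16*2) + (628 - 1*(-745))) = 1/(16*(-763)/(3 + 32) + (628 + 745)) = 1/(16*(-763)/35 + 1373) = 1/(16*(1/35)*(-763) + 1373) = 1/(-1744/5 + 1373) = 1/(5121/5) = 5/5121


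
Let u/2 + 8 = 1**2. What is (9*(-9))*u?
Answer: 1134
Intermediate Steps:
u = -14 (u = -16 + 2*1**2 = -16 + 2*1 = -16 + 2 = -14)
(9*(-9))*u = (9*(-9))*(-14) = -81*(-14) = 1134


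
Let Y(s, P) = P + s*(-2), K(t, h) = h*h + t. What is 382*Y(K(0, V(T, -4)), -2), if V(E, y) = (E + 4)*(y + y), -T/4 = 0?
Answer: -783100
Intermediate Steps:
T = 0 (T = -4*0 = 0)
V(E, y) = 2*y*(4 + E) (V(E, y) = (4 + E)*(2*y) = 2*y*(4 + E))
K(t, h) = t + h**2 (K(t, h) = h**2 + t = t + h**2)
Y(s, P) = P - 2*s
382*Y(K(0, V(T, -4)), -2) = 382*(-2 - 2*(0 + (2*(-4)*(4 + 0))**2)) = 382*(-2 - 2*(0 + (2*(-4)*4)**2)) = 382*(-2 - 2*(0 + (-32)**2)) = 382*(-2 - 2*(0 + 1024)) = 382*(-2 - 2*1024) = 382*(-2 - 2048) = 382*(-2050) = -783100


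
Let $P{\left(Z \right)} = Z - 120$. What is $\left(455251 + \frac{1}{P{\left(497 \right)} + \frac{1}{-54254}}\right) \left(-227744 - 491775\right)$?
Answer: $- \frac{6699868358811052459}{20453757} \approx -3.2756 \cdot 10^{11}$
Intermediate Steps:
$P{\left(Z \right)} = -120 + Z$
$\left(455251 + \frac{1}{P{\left(497 \right)} + \frac{1}{-54254}}\right) \left(-227744 - 491775\right) = \left(455251 + \frac{1}{\left(-120 + 497\right) + \frac{1}{-54254}}\right) \left(-227744 - 491775\right) = \left(455251 + \frac{1}{377 - \frac{1}{54254}}\right) \left(-719519\right) = \left(455251 + \frac{1}{\frac{20453757}{54254}}\right) \left(-719519\right) = \left(455251 + \frac{54254}{20453757}\right) \left(-719519\right) = \frac{9311593382261}{20453757} \left(-719519\right) = - \frac{6699868358811052459}{20453757}$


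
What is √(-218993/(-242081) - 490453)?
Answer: 10*I*√287420674152297/242081 ≈ 700.32*I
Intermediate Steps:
√(-218993/(-242081) - 490453) = √(-218993*(-1/242081) - 490453) = √(218993/242081 - 490453) = √(-118729133700/242081) = 10*I*√287420674152297/242081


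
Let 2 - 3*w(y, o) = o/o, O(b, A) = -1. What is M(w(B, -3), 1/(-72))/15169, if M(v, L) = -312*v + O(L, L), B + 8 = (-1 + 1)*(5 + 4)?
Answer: -15/2167 ≈ -0.0069220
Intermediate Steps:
B = -8 (B = -8 + (-1 + 1)*(5 + 4) = -8 + 0*9 = -8 + 0 = -8)
w(y, o) = ⅓ (w(y, o) = ⅔ - o/(3*o) = ⅔ - ⅓*1 = ⅔ - ⅓ = ⅓)
M(v, L) = -1 - 312*v (M(v, L) = -312*v - 1 = -1 - 312*v)
M(w(B, -3), 1/(-72))/15169 = (-1 - 312*⅓)/15169 = (-1 - 104)*(1/15169) = -105*1/15169 = -15/2167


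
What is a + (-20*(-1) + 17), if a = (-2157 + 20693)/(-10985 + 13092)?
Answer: 13785/301 ≈ 45.797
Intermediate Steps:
a = 2648/301 (a = 18536/2107 = 18536*(1/2107) = 2648/301 ≈ 8.7973)
a + (-20*(-1) + 17) = 2648/301 + (-20*(-1) + 17) = 2648/301 + (20 + 17) = 2648/301 + 37 = 13785/301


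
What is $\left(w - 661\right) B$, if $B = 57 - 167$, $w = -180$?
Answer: $92510$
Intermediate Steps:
$B = -110$
$\left(w - 661\right) B = \left(-180 - 661\right) \left(-110\right) = \left(-841\right) \left(-110\right) = 92510$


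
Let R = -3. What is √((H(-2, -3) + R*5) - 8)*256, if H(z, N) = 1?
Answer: 256*I*√22 ≈ 1200.7*I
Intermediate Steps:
√((H(-2, -3) + R*5) - 8)*256 = √((1 - 3*5) - 8)*256 = √((1 - 15) - 8)*256 = √(-14 - 8)*256 = √(-22)*256 = (I*√22)*256 = 256*I*√22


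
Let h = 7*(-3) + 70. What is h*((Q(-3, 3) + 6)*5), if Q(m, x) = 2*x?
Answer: 2940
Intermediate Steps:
h = 49 (h = -21 + 70 = 49)
h*((Q(-3, 3) + 6)*5) = 49*((2*3 + 6)*5) = 49*((6 + 6)*5) = 49*(12*5) = 49*60 = 2940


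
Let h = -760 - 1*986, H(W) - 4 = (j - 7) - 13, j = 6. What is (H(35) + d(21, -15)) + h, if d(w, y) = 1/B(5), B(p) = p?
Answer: -8779/5 ≈ -1755.8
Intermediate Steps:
d(w, y) = 1/5
H(W) = -10 (H(W) = 4 + ((6 - 7) - 13) = 4 + (-1 - 13) = 4 - 14 = -10)
h = -1746 (h = -760 - 986 = -1746)
(H(35) + d(21, -15)) + h = (-10 + 1/5) - 1746 = -49/5 - 1746 = -8779/5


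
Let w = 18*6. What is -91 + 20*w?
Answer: 2069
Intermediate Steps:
w = 108
-91 + 20*w = -91 + 20*108 = -91 + 2160 = 2069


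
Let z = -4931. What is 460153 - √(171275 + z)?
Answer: 460153 - 2*√41586 ≈ 4.5975e+5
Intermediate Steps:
460153 - √(171275 + z) = 460153 - √(171275 - 4931) = 460153 - √166344 = 460153 - 2*√41586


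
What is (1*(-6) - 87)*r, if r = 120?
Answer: -11160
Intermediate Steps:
(1*(-6) - 87)*r = (1*(-6) - 87)*120 = (-6 - 87)*120 = -93*120 = -11160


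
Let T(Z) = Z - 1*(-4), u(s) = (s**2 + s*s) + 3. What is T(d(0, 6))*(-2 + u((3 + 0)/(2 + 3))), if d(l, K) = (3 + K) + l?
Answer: 559/25 ≈ 22.360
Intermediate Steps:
d(l, K) = 3 + K + l
u(s) = 3 + 2*s**2 (u(s) = (s**2 + s**2) + 3 = 2*s**2 + 3 = 3 + 2*s**2)
T(Z) = 4 + Z (T(Z) = Z + 4 = 4 + Z)
T(d(0, 6))*(-2 + u((3 + 0)/(2 + 3))) = (4 + (3 + 6 + 0))*(-2 + (3 + 2*((3 + 0)/(2 + 3))**2)) = (4 + 9)*(-2 + (3 + 2*(3/5)**2)) = 13*(-2 + (3 + 2*(3*(1/5))**2)) = 13*(-2 + (3 + 2*(3/5)**2)) = 13*(-2 + (3 + 2*(9/25))) = 13*(-2 + (3 + 18/25)) = 13*(-2 + 93/25) = 13*(43/25) = 559/25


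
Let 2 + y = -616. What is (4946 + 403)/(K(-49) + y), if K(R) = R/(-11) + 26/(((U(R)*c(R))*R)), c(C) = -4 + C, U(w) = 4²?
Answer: -407479688/46739027 ≈ -8.7182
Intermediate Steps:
U(w) = 16
y = -618 (y = -2 - 616 = -618)
K(R) = -R/11 + 26/(R*(-64 + 16*R)) (K(R) = R/(-11) + 26/(((16*(-4 + R))*R)) = R*(-1/11) + 26/(((-64 + 16*R)*R)) = -R/11 + 26/((R*(-64 + 16*R))) = -R/11 + 26*(1/(R*(-64 + 16*R))) = -R/11 + 26/(R*(-64 + 16*R)))
(4946 + 403)/(K(-49) + y) = (4946 + 403)/((1/88)*(143 + 8*(-49)²*(4 - 1*(-49)))/(-49*(-4 - 49)) - 618) = 5349/((1/88)*(-1/49)*(143 + 8*2401*(4 + 49))/(-53) - 618) = 5349/((1/88)*(-1/49)*(-1/53)*(143 + 8*2401*53) - 618) = 5349/((1/88)*(-1/49)*(-1/53)*(143 + 1018024) - 618) = 5349/((1/88)*(-1/49)*(-1/53)*1018167 - 618) = 5349/(1018167/228536 - 618) = 5349/(-140217081/228536) = 5349*(-228536/140217081) = -407479688/46739027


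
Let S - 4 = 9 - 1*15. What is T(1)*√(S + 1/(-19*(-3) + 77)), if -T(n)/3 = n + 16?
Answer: -51*I*√35778/134 ≈ -71.99*I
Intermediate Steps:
T(n) = -48 - 3*n (T(n) = -3*(n + 16) = -3*(16 + n) = -48 - 3*n)
S = -2 (S = 4 + (9 - 1*15) = 4 + (9 - 15) = 4 - 6 = -2)
T(1)*√(S + 1/(-19*(-3) + 77)) = (-48 - 3*1)*√(-2 + 1/(-19*(-3) + 77)) = (-48 - 3)*√(-2 + 1/(57 + 77)) = -51*√(-2 + 1/134) = -51*I*√35778/134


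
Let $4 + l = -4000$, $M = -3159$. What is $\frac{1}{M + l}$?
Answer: $- \frac{1}{7163} \approx -0.00013961$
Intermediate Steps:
$l = -4004$ ($l = -4 - 4000 = -4004$)
$\frac{1}{M + l} = \frac{1}{-3159 - 4004} = \frac{1}{-7163} = - \frac{1}{7163}$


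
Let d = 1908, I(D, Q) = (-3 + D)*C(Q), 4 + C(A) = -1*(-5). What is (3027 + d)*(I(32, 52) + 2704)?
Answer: 13487355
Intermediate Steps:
C(A) = 1 (C(A) = -4 - 1*(-5) = -4 + 5 = 1)
I(D, Q) = -3 + D (I(D, Q) = (-3 + D)*1 = -3 + D)
(3027 + d)*(I(32, 52) + 2704) = (3027 + 1908)*((-3 + 32) + 2704) = 4935*(29 + 2704) = 4935*2733 = 13487355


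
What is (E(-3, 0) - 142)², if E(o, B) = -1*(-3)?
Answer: 19321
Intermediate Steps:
E(o, B) = 3
(E(-3, 0) - 142)² = (3 - 142)² = (-139)² = 19321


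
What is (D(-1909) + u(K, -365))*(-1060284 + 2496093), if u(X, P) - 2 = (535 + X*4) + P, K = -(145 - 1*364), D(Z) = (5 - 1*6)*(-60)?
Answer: 1590876372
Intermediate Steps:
D(Z) = 60 (D(Z) = (5 - 6)*(-60) = -1*(-60) = 60)
K = 219 (K = -(145 - 364) = -1*(-219) = 219)
u(X, P) = 537 + P + 4*X (u(X, P) = 2 + ((535 + X*4) + P) = 2 + ((535 + 4*X) + P) = 2 + (535 + P + 4*X) = 537 + P + 4*X)
(D(-1909) + u(K, -365))*(-1060284 + 2496093) = (60 + (537 - 365 + 4*219))*(-1060284 + 2496093) = (60 + (537 - 365 + 876))*1435809 = (60 + 1048)*1435809 = 1108*1435809 = 1590876372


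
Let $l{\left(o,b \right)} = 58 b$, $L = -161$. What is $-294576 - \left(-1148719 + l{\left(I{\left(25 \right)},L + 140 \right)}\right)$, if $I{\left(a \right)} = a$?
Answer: $855361$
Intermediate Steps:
$-294576 - \left(-1148719 + l{\left(I{\left(25 \right)},L + 140 \right)}\right) = -294576 - \left(-1148719 + 58 \left(-161 + 140\right)\right) = -294576 - \left(-1148719 + 58 \left(-21\right)\right) = -294576 - \left(-1148719 - 1218\right) = -294576 - -1149937 = -294576 + 1149937 = 855361$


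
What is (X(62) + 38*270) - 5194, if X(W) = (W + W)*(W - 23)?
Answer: 9902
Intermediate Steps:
X(W) = 2*W*(-23 + W) (X(W) = (2*W)*(-23 + W) = 2*W*(-23 + W))
(X(62) + 38*270) - 5194 = (2*62*(-23 + 62) + 38*270) - 5194 = (2*62*39 + 10260) - 5194 = (4836 + 10260) - 5194 = 15096 - 5194 = 9902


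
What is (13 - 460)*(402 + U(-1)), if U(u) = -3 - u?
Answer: -178800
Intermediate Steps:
(13 - 460)*(402 + U(-1)) = (13 - 460)*(402 + (-3 - 1*(-1))) = -447*(402 + (-3 + 1)) = -447*(402 - 2) = -447*400 = -178800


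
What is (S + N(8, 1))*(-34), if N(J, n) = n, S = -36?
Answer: 1190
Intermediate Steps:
(S + N(8, 1))*(-34) = (-36 + 1)*(-34) = -35*(-34) = 1190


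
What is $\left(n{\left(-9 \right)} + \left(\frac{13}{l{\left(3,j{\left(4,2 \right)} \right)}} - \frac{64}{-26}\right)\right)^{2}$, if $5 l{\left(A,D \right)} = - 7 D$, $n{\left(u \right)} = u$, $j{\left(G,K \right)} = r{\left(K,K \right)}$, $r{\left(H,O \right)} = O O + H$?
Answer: $\frac{19492225}{298116} \approx 65.385$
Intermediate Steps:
$r{\left(H,O \right)} = H + O^{2}$ ($r{\left(H,O \right)} = O^{2} + H = H + O^{2}$)
$j{\left(G,K \right)} = K + K^{2}$
$l{\left(A,D \right)} = - \frac{7 D}{5}$ ($l{\left(A,D \right)} = \frac{\left(-7\right) D}{5} = - \frac{7 D}{5}$)
$\left(n{\left(-9 \right)} + \left(\frac{13}{l{\left(3,j{\left(4,2 \right)} \right)}} - \frac{64}{-26}\right)\right)^{2} = \left(-9 + \left(\frac{13}{\left(- \frac{7}{5}\right) 2 \left(1 + 2\right)} - \frac{64}{-26}\right)\right)^{2} = \left(-9 + \left(\frac{13}{\left(- \frac{7}{5}\right) 2 \cdot 3} - - \frac{32}{13}\right)\right)^{2} = \left(-9 + \left(\frac{13}{\left(- \frac{7}{5}\right) 6} + \frac{32}{13}\right)\right)^{2} = \left(-9 + \left(\frac{13}{- \frac{42}{5}} + \frac{32}{13}\right)\right)^{2} = \left(-9 + \left(13 \left(- \frac{5}{42}\right) + \frac{32}{13}\right)\right)^{2} = \left(-9 + \left(- \frac{65}{42} + \frac{32}{13}\right)\right)^{2} = \left(-9 + \frac{499}{546}\right)^{2} = \left(- \frac{4415}{546}\right)^{2} = \frac{19492225}{298116}$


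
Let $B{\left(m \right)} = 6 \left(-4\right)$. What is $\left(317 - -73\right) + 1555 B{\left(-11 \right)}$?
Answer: $-36930$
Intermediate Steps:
$B{\left(m \right)} = -24$
$\left(317 - -73\right) + 1555 B{\left(-11 \right)} = \left(317 - -73\right) + 1555 \left(-24\right) = \left(317 + 73\right) - 37320 = 390 - 37320 = -36930$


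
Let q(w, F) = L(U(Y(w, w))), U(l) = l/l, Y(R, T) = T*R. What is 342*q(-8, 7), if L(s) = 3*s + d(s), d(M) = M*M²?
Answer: 1368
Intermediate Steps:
Y(R, T) = R*T
U(l) = 1
d(M) = M³
L(s) = s³ + 3*s (L(s) = 3*s + s³ = s³ + 3*s)
q(w, F) = 4 (q(w, F) = 1*(3 + 1²) = 1*(3 + 1) = 1*4 = 4)
342*q(-8, 7) = 342*4 = 1368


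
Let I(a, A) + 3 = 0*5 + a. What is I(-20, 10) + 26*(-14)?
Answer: -387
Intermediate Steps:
I(a, A) = -3 + a (I(a, A) = -3 + (0*5 + a) = -3 + (0 + a) = -3 + a)
I(-20, 10) + 26*(-14) = (-3 - 20) + 26*(-14) = -23 - 364 = -387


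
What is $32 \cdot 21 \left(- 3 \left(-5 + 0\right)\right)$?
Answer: $10080$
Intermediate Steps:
$32 \cdot 21 \left(- 3 \left(-5 + 0\right)\right) = 672 \left(\left(-3\right) \left(-5\right)\right) = 672 \cdot 15 = 10080$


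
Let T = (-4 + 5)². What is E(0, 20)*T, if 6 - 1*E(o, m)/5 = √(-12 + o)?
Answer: 30 - 10*I*√3 ≈ 30.0 - 17.32*I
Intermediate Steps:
T = 1 (T = 1² = 1)
E(o, m) = 30 - 5*√(-12 + o)
E(0, 20)*T = (30 - 5*√(-12 + 0))*1 = (30 - 10*I*√3)*1 = 30 - 10*I*√3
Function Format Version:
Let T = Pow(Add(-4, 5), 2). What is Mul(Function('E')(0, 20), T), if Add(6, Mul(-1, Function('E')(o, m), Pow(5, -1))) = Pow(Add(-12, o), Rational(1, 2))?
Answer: Add(30, Mul(-10, I, Pow(3, Rational(1, 2)))) ≈ Add(30.000, Mul(-17.320, I))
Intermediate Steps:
T = 1 (T = Pow(1, 2) = 1)
Function('E')(o, m) = Add(30, Mul(-5, Pow(Add(-12, o), Rational(1, 2))))
Mul(Function('E')(0, 20), T) = Mul(Add(30, Mul(-5, Pow(Add(-12, 0), Rational(1, 2)))), 1) = Mul(Add(30, Mul(-5, Pow(-12, Rational(1, 2)))), 1) = Mul(Add(30, Mul(-5, Mul(2, I, Pow(3, Rational(1, 2))))), 1) = Mul(Add(30, Mul(-10, I, Pow(3, Rational(1, 2)))), 1) = Add(30, Mul(-10, I, Pow(3, Rational(1, 2))))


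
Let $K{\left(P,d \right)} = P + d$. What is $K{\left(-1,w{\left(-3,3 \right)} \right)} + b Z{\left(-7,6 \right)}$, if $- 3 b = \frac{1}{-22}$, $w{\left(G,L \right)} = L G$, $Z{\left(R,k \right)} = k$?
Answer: $- \frac{109}{11} \approx -9.9091$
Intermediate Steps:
$w{\left(G,L \right)} = G L$
$b = \frac{1}{66}$ ($b = - \frac{1}{3 \left(-22\right)} = \left(- \frac{1}{3}\right) \left(- \frac{1}{22}\right) = \frac{1}{66} \approx 0.015152$)
$K{\left(-1,w{\left(-3,3 \right)} \right)} + b Z{\left(-7,6 \right)} = \left(-1 - 9\right) + \frac{1}{66} \cdot 6 = \left(-1 - 9\right) + \frac{1}{11} = -10 + \frac{1}{11} = - \frac{109}{11}$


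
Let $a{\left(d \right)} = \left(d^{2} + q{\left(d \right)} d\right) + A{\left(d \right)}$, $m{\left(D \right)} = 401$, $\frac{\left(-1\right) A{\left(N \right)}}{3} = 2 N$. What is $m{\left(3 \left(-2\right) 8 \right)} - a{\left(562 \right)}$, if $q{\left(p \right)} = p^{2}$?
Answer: $-177816399$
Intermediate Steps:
$A{\left(N \right)} = - 6 N$ ($A{\left(N \right)} = - 3 \cdot 2 N = - 6 N$)
$a{\left(d \right)} = d^{2} + d^{3} - 6 d$ ($a{\left(d \right)} = \left(d^{2} + d^{2} d\right) - 6 d = \left(d^{2} + d^{3}\right) - 6 d = d^{2} + d^{3} - 6 d$)
$m{\left(3 \left(-2\right) 8 \right)} - a{\left(562 \right)} = 401 - 562 \left(-6 + 562 + 562^{2}\right) = 401 - 562 \left(-6 + 562 + 315844\right) = 401 - 562 \cdot 316400 = 401 - 177816800 = -177816399$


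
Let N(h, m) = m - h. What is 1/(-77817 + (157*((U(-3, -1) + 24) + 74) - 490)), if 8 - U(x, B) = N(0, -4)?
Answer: -1/61037 ≈ -1.6384e-5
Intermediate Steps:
U(x, B) = 12 (U(x, B) = 8 - (-4 - 1*0) = 8 - (-4 + 0) = 8 - 1*(-4) = 8 + 4 = 12)
1/(-77817 + (157*((U(-3, -1) + 24) + 74) - 490)) = 1/(-77817 + (157*((12 + 24) + 74) - 490)) = 1/(-77817 + (157*(36 + 74) - 490)) = 1/(-77817 + (157*110 - 490)) = 1/(-77817 + (17270 - 490)) = 1/(-77817 + 16780) = 1/(-61037) = -1/61037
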